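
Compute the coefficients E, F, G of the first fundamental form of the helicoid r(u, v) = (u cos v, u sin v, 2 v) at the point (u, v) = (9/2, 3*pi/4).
E = 1;  F = 0;  G = 97/4

Partials: r_u = (cos(v), sin(v), 0), r_v = (-u*sin(v), u*cos(v), 2). As functions of (u, v):
  E = r_u · r_u = 1,
  F = r_u · r_v = 0,
  G = r_v · r_v = u^2 + 4.
Evaluating at (u, v) = (9/2, 3*pi/4): E = 1, F = 0, G = 97/4.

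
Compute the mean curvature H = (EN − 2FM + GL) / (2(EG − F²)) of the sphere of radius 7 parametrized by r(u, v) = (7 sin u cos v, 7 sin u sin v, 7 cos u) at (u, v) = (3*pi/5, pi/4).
H = -1/7

With E = 49, F = 0, G = 49*sin(u)^2, L = -7*sin(u)/Abs(sin(u)), M = 0, N = -7*sin(u)^3/Abs(sin(u)), assemble
  H = (EN − 2FM + GL) / (2(EG − F²)) = -sin(u)/(7*Abs(sin(u))).
At (u, v) = (3*pi/5, pi/4): H = -1/7.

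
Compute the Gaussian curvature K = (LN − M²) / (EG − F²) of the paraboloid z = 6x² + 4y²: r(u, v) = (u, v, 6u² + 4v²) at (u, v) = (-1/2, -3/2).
K = 96/32761

Coefficients of the first fundamental form: E = 144*u^2 + 1, F = 96*u*v, G = 64*v^2 + 1.
Coefficients of the second fundamental form: L = 12/sqrt(144*u^2 + 64*v^2 + 1), M = 0, N = 8/sqrt(144*u^2 + 64*v^2 + 1).
Assemble K = (LN − M²)/(EG − F²) = 96/(20736*u^4 + 18432*u^2*v^2 + 288*u^2 + 4096*v^4 + 128*v^2 + 1). At (u, v) = (-1/2, -3/2): K = 96/32761.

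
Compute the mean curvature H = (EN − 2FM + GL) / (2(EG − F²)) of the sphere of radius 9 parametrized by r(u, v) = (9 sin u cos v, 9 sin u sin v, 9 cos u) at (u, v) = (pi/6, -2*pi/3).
H = -1/9

With E = 81, F = 0, G = 81*sin(u)^2, L = -9*sin(u)/Abs(sin(u)), M = 0, N = -9*sin(u)^3/Abs(sin(u)), assemble
  H = (EN − 2FM + GL) / (2(EG − F²)) = -sin(u)/(9*Abs(sin(u))).
At (u, v) = (pi/6, -2*pi/3): H = -1/9.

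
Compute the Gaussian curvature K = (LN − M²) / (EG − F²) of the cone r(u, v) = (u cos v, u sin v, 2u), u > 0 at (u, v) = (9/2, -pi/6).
K = 0

Coefficients of the first fundamental form: E = 5, F = 0, G = u^2.
Coefficients of the second fundamental form: L = 0, M = 0, N = 2*sqrt(5)*u^2/(5*Abs(u)).
Assemble K = (LN − M²)/(EG − F²) = 0. At (u, v) = (9/2, -pi/6): K = 0.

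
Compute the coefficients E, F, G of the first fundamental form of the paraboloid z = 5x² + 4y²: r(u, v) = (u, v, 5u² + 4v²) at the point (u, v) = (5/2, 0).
E = 626;  F = 0;  G = 1

Partials: r_u = (1, 0, 10*u), r_v = (0, 1, 8*v). As functions of (u, v):
  E = r_u · r_u = 100*u^2 + 1,
  F = r_u · r_v = 80*u*v,
  G = r_v · r_v = 64*v^2 + 1.
Evaluating at (u, v) = (5/2, 0): E = 626, F = 0, G = 1.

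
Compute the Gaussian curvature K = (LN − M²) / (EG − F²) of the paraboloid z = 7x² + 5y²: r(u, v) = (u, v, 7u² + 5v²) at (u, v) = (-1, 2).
K = 140/356409

Coefficients of the first fundamental form: E = 196*u^2 + 1, F = 140*u*v, G = 100*v^2 + 1.
Coefficients of the second fundamental form: L = 14/sqrt(196*u^2 + 100*v^2 + 1), M = 0, N = 10/sqrt(196*u^2 + 100*v^2 + 1).
Assemble K = (LN − M²)/(EG − F²) = 140/(38416*u^4 + 39200*u^2*v^2 + 392*u^2 + 10000*v^4 + 200*v^2 + 1). At (u, v) = (-1, 2): K = 140/356409.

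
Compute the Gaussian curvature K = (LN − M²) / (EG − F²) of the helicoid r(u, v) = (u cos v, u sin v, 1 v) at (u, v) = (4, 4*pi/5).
K = -1/289

Coefficients of the first fundamental form: E = 1, F = 0, G = u^2 + 1.
Coefficients of the second fundamental form: L = 0, M = -1/sqrt(u^2 + 1), N = 0.
Assemble K = (LN − M²)/(EG − F²) = -1/(u^2 + 1)^2. At (u, v) = (4, 4*pi/5): K = -1/289.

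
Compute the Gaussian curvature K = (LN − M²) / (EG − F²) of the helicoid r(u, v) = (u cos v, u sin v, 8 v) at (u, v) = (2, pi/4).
K = -4/289

Coefficients of the first fundamental form: E = 1, F = 0, G = u^2 + 64.
Coefficients of the second fundamental form: L = 0, M = -8/sqrt(u^2 + 64), N = 0.
Assemble K = (LN − M²)/(EG − F²) = -64/(u^2 + 64)^2. At (u, v) = (2, pi/4): K = -4/289.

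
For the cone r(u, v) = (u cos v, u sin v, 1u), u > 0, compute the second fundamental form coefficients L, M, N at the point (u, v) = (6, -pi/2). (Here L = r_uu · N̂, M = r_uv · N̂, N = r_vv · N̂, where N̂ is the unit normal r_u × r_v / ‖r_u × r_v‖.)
L = 0;  M = 0;  N = 3*sqrt(2)

Compute the unit normal N̂(u, v) = (-sqrt(2)*u*cos(v)/(2*Abs(u)), -sqrt(2)*u*sin(v)/(2*Abs(u)), sqrt(2)*u/(2*Abs(u))), and the second partials r_uu, r_uv, r_vv. Take dot products:
  L(u, v) = r_uu · N̂ = 0,
  M(u, v) = r_uv · N̂ = 0,
  N(u, v) = r_vv · N̂ = sqrt(2)*u^2/(2*Abs(u)).
Evaluating at (u, v) = (6, -pi/2):
  L = 0, M = 0, N = 3*sqrt(2).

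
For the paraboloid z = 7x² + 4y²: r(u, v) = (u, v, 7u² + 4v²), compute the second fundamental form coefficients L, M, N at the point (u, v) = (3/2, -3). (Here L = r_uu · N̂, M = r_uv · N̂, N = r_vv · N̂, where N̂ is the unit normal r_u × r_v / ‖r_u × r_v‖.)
L = 7*sqrt(1018)/509;  M = 0;  N = 4*sqrt(1018)/509

Compute the unit normal N̂(u, v) = (-14*u/sqrt(196*u^2 + 64*v^2 + 1), -8*v/sqrt(196*u^2 + 64*v^2 + 1), 1/sqrt(196*u^2 + 64*v^2 + 1)), and the second partials r_uu, r_uv, r_vv. Take dot products:
  L(u, v) = r_uu · N̂ = 14/sqrt(196*u^2 + 64*v^2 + 1),
  M(u, v) = r_uv · N̂ = 0,
  N(u, v) = r_vv · N̂ = 8/sqrt(196*u^2 + 64*v^2 + 1).
Evaluating at (u, v) = (3/2, -3):
  L = 7*sqrt(1018)/509, M = 0, N = 4*sqrt(1018)/509.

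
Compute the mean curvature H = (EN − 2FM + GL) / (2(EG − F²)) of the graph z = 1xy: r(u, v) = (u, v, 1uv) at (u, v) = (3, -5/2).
H = 12*sqrt(65)/845

With E = v^2 + 1, F = u*v, G = u^2 + 1, L = 0, M = 1/sqrt(u^2 + v^2 + 1), N = 0, assemble
  H = (EN − 2FM + GL) / (2(EG − F²)) = -u*v/(u^2 + v^2 + 1)^(3/2).
At (u, v) = (3, -5/2): H = 12*sqrt(65)/845.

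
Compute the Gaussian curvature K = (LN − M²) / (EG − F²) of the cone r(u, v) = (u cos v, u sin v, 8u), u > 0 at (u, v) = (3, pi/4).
K = 0

Coefficients of the first fundamental form: E = 65, F = 0, G = u^2.
Coefficients of the second fundamental form: L = 0, M = 0, N = 8*sqrt(65)*u^2/(65*Abs(u)).
Assemble K = (LN − M²)/(EG − F²) = 0. At (u, v) = (3, pi/4): K = 0.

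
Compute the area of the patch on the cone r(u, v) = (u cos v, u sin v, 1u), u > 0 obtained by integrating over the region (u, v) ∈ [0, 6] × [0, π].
Area = 18*sqrt(2)*pi

Area = ∫∫ √(EG − F²) du dv with √(EG − F²) = sqrt(2)*Abs(u). Integrating over [0, 6] × [0, π] gives 18*sqrt(2)*pi.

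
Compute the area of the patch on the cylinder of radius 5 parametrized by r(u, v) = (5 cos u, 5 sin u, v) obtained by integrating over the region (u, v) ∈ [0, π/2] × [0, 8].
Area = 20*pi

Area = ∫∫ √(EG − F²) du dv with √(EG − F²) = 5. Integrating over [0, π/2] × [0, 8] gives 20*pi.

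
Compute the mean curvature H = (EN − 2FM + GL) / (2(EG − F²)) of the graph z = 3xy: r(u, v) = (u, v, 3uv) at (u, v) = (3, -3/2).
H = 972*sqrt(409)/167281

With E = 9*v^2 + 1, F = 9*u*v, G = 9*u^2 + 1, L = 0, M = 3/sqrt(9*u^2 + 9*v^2 + 1), N = 0, assemble
  H = (EN − 2FM + GL) / (2(EG − F²)) = -27*u*v/(9*u^2 + 9*v^2 + 1)^(3/2).
At (u, v) = (3, -3/2): H = 972*sqrt(409)/167281.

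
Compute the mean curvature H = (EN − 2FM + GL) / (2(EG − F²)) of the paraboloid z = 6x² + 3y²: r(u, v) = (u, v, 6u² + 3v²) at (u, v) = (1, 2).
H = 1305/4913

With E = 144*u^2 + 1, F = 72*u*v, G = 36*v^2 + 1, L = 12/sqrt(144*u^2 + 36*v^2 + 1), M = 0, N = 6/sqrt(144*u^2 + 36*v^2 + 1), assemble
  H = (EN − 2FM + GL) / (2(EG − F²)) = 9*(48*u^2 + 24*v^2 + 1)/(144*u^2 + 36*v^2 + 1)^(3/2).
At (u, v) = (1, 2): H = 1305/4913.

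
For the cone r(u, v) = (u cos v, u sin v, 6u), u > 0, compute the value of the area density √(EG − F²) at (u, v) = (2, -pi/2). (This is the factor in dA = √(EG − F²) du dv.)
√(EG − F²)|_{(2, -pi/2)} = 2*sqrt(37)

E = 37, F = 0, G = u^2, so EG − F² = 37*u^2. Taking the positive square root: √(EG − F²) = sqrt(37)*Abs(u). At (u, v) = (2, -pi/2): 2*sqrt(37).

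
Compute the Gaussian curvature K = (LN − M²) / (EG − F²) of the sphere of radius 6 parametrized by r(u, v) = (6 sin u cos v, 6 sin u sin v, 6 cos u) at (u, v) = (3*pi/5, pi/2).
K = 1/36

Coefficients of the first fundamental form: E = 36, F = 0, G = 36*sin(u)^2.
Coefficients of the second fundamental form: L = -6*sin(u)/Abs(sin(u)), M = 0, N = -6*sin(u)^3/Abs(sin(u)).
Assemble K = (LN − M²)/(EG − F²) = 1/36. At (u, v) = (3*pi/5, pi/2): K = 1/36.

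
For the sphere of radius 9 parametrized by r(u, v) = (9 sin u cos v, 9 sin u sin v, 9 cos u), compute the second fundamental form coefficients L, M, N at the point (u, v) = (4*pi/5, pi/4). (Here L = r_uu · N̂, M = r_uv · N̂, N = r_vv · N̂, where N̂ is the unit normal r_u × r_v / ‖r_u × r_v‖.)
L = -9;  M = 0;  N = -45/8 + 9*sqrt(5)/8

Compute the unit normal N̂(u, v) = (sin(u)^2*cos(v)/Abs(sin(u)), sin(u)^2*sin(v)/Abs(sin(u)), sin(2*u)/(2*Abs(sin(u)))), and the second partials r_uu, r_uv, r_vv. Take dot products:
  L(u, v) = r_uu · N̂ = -9*sin(u)/Abs(sin(u)),
  M(u, v) = r_uv · N̂ = 0,
  N(u, v) = r_vv · N̂ = -9*sin(u)^3/Abs(sin(u)).
Evaluating at (u, v) = (4*pi/5, pi/4):
  L = -9, M = 0, N = -45/8 + 9*sqrt(5)/8.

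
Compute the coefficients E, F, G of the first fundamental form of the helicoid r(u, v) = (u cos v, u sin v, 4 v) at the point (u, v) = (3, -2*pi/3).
E = 1;  F = 0;  G = 25

Partials: r_u = (cos(v), sin(v), 0), r_v = (-u*sin(v), u*cos(v), 4). As functions of (u, v):
  E = r_u · r_u = 1,
  F = r_u · r_v = 0,
  G = r_v · r_v = u^2 + 16.
Evaluating at (u, v) = (3, -2*pi/3): E = 1, F = 0, G = 25.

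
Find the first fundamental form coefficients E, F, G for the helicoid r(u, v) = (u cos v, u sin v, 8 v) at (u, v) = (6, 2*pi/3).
E = 1;  F = 0;  G = 100

Partials: r_u = (cos(v), sin(v), 0), r_v = (-u*sin(v), u*cos(v), 8). As functions of (u, v):
  E = r_u · r_u = 1,
  F = r_u · r_v = 0,
  G = r_v · r_v = u^2 + 64.
Evaluating at (u, v) = (6, 2*pi/3): E = 1, F = 0, G = 100.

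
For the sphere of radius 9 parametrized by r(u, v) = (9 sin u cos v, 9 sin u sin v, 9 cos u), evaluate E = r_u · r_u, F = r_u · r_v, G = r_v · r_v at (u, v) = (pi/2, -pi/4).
E = 81;  F = 0;  G = 81

Partials: r_u = (9*cos(u)*cos(v), 9*sin(v)*cos(u), -9*sin(u)), r_v = (-9*sin(u)*sin(v), 9*sin(u)*cos(v), 0). As functions of (u, v):
  E = r_u · r_u = 81,
  F = r_u · r_v = 0,
  G = r_v · r_v = 81*sin(u)^2.
Evaluating at (u, v) = (pi/2, -pi/4): E = 81, F = 0, G = 81.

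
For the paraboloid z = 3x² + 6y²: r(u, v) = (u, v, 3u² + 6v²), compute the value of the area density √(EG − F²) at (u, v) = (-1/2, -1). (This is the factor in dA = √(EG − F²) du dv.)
√(EG − F²)|_{(-1/2, -1)} = sqrt(154)

E = 36*u^2 + 1, F = 72*u*v, G = 144*v^2 + 1, so EG − F² = 36*u^2 + 144*v^2 + 1. Taking the positive square root: √(EG − F²) = sqrt(36*u^2 + 144*v^2 + 1). At (u, v) = (-1/2, -1): sqrt(154).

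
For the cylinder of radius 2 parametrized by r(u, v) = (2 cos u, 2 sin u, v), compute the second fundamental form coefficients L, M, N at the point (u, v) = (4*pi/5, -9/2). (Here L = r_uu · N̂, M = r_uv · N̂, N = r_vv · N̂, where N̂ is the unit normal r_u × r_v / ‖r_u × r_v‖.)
L = -2;  M = 0;  N = 0

Compute the unit normal N̂(u, v) = (cos(u), sin(u), 0), and the second partials r_uu, r_uv, r_vv. Take dot products:
  L(u, v) = r_uu · N̂ = -2,
  M(u, v) = r_uv · N̂ = 0,
  N(u, v) = r_vv · N̂ = 0.
Evaluating at (u, v) = (4*pi/5, -9/2):
  L = -2, M = 0, N = 0.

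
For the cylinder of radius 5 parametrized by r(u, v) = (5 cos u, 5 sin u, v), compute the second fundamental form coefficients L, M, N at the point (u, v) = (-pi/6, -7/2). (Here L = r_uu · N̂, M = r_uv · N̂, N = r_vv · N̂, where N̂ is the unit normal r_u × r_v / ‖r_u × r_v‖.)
L = -5;  M = 0;  N = 0

Compute the unit normal N̂(u, v) = (cos(u), sin(u), 0), and the second partials r_uu, r_uv, r_vv. Take dot products:
  L(u, v) = r_uu · N̂ = -5,
  M(u, v) = r_uv · N̂ = 0,
  N(u, v) = r_vv · N̂ = 0.
Evaluating at (u, v) = (-pi/6, -7/2):
  L = -5, M = 0, N = 0.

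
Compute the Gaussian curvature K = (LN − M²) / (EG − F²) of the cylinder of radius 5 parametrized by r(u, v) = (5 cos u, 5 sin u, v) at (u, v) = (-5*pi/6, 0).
K = 0

Coefficients of the first fundamental form: E = 25, F = 0, G = 1.
Coefficients of the second fundamental form: L = -5, M = 0, N = 0.
Assemble K = (LN − M²)/(EG − F²) = 0. At (u, v) = (-5*pi/6, 0): K = 0.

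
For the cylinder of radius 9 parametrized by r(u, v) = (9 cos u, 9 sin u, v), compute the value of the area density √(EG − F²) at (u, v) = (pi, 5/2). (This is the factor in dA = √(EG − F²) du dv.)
√(EG − F²)|_{(pi, 5/2)} = 9

E = 81, F = 0, G = 1, so EG − F² = 81. Taking the positive square root: √(EG − F²) = 9. At (u, v) = (pi, 5/2): 9.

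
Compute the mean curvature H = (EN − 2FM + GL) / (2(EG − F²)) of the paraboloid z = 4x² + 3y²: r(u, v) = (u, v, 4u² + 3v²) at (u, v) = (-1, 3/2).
H = 523*sqrt(146)/21316

With E = 64*u^2 + 1, F = 48*u*v, G = 36*v^2 + 1, L = 8/sqrt(64*u^2 + 36*v^2 + 1), M = 0, N = 6/sqrt(64*u^2 + 36*v^2 + 1), assemble
  H = (EN − 2FM + GL) / (2(EG − F²)) = (192*u^2 + 144*v^2 + 7)/(64*u^2 + 36*v^2 + 1)^(3/2).
At (u, v) = (-1, 3/2): H = 523*sqrt(146)/21316.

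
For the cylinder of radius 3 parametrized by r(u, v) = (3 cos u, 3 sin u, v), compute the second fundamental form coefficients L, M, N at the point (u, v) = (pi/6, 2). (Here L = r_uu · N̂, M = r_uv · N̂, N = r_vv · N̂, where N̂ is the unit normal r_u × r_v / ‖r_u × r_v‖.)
L = -3;  M = 0;  N = 0

Compute the unit normal N̂(u, v) = (cos(u), sin(u), 0), and the second partials r_uu, r_uv, r_vv. Take dot products:
  L(u, v) = r_uu · N̂ = -3,
  M(u, v) = r_uv · N̂ = 0,
  N(u, v) = r_vv · N̂ = 0.
Evaluating at (u, v) = (pi/6, 2):
  L = -3, M = 0, N = 0.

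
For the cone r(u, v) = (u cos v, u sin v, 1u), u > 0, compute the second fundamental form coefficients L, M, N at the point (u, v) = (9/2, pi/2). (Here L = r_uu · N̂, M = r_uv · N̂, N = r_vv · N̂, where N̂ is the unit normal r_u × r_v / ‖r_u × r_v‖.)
L = 0;  M = 0;  N = 9*sqrt(2)/4

Compute the unit normal N̂(u, v) = (-sqrt(2)*u*cos(v)/(2*Abs(u)), -sqrt(2)*u*sin(v)/(2*Abs(u)), sqrt(2)*u/(2*Abs(u))), and the second partials r_uu, r_uv, r_vv. Take dot products:
  L(u, v) = r_uu · N̂ = 0,
  M(u, v) = r_uv · N̂ = 0,
  N(u, v) = r_vv · N̂ = sqrt(2)*u^2/(2*Abs(u)).
Evaluating at (u, v) = (9/2, pi/2):
  L = 0, M = 0, N = 9*sqrt(2)/4.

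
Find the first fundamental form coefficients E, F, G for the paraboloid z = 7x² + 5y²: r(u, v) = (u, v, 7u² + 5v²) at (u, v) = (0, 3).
E = 1;  F = 0;  G = 901

Partials: r_u = (1, 0, 14*u), r_v = (0, 1, 10*v). As functions of (u, v):
  E = r_u · r_u = 196*u^2 + 1,
  F = r_u · r_v = 140*u*v,
  G = r_v · r_v = 100*v^2 + 1.
Evaluating at (u, v) = (0, 3): E = 1, F = 0, G = 901.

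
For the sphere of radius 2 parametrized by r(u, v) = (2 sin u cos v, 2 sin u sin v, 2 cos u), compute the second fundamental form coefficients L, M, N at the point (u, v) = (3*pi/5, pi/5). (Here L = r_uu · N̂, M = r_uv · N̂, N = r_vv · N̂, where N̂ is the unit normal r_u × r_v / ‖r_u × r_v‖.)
L = -2;  M = 0;  N = -5/4 - sqrt(5)/4

Compute the unit normal N̂(u, v) = (sin(u)^2*cos(v)/Abs(sin(u)), sin(u)^2*sin(v)/Abs(sin(u)), sin(2*u)/(2*Abs(sin(u)))), and the second partials r_uu, r_uv, r_vv. Take dot products:
  L(u, v) = r_uu · N̂ = -2*sin(u)/Abs(sin(u)),
  M(u, v) = r_uv · N̂ = 0,
  N(u, v) = r_vv · N̂ = -2*sin(u)^3/Abs(sin(u)).
Evaluating at (u, v) = (3*pi/5, pi/5):
  L = -2, M = 0, N = -5/4 - sqrt(5)/4.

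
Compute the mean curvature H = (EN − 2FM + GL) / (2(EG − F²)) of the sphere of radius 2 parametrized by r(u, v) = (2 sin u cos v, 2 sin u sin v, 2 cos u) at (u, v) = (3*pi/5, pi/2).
H = -1/2

With E = 4, F = 0, G = 4*sin(u)^2, L = -2*sin(u)/Abs(sin(u)), M = 0, N = -2*sin(u)^3/Abs(sin(u)), assemble
  H = (EN − 2FM + GL) / (2(EG − F²)) = -sin(u)/(2*Abs(sin(u))).
At (u, v) = (3*pi/5, pi/2): H = -1/2.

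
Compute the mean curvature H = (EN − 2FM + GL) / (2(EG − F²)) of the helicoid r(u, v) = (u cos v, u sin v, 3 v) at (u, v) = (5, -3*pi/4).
H = 0

With E = 1, F = 0, G = u^2 + 9, L = 0, M = -3/sqrt(u^2 + 9), N = 0, assemble
  H = (EN − 2FM + GL) / (2(EG − F²)) = 0.
At (u, v) = (5, -3*pi/4): H = 0.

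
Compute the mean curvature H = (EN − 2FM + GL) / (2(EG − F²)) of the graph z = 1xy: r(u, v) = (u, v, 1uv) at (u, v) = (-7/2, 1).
H = 28*sqrt(57)/3249

With E = v^2 + 1, F = u*v, G = u^2 + 1, L = 0, M = 1/sqrt(u^2 + v^2 + 1), N = 0, assemble
  H = (EN − 2FM + GL) / (2(EG − F²)) = -u*v/(u^2 + v^2 + 1)^(3/2).
At (u, v) = (-7/2, 1): H = 28*sqrt(57)/3249.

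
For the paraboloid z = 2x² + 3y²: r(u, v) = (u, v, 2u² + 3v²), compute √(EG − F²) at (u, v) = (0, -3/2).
√(EG − F²)|_{(0, -3/2)} = sqrt(82)

E = 16*u^2 + 1, F = 24*u*v, G = 36*v^2 + 1; EG − F² = 16*u^2 + 36*v^2 + 1; √(EG − F²) = sqrt(16*u^2 + 36*v^2 + 1). At the given point: sqrt(82).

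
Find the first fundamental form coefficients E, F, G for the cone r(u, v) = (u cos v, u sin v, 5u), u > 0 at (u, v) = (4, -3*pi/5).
E = 26;  F = 0;  G = 16

Partials: r_u = (cos(v), sin(v), 5), r_v = (-u*sin(v), u*cos(v), 0). As functions of (u, v):
  E = r_u · r_u = 26,
  F = r_u · r_v = 0,
  G = r_v · r_v = u^2.
Evaluating at (u, v) = (4, -3*pi/5): E = 26, F = 0, G = 16.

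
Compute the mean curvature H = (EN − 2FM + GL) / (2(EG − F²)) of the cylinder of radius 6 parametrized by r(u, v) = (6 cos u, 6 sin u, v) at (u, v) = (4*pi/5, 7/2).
H = -1/12

With E = 36, F = 0, G = 1, L = -6, M = 0, N = 0, assemble
  H = (EN − 2FM + GL) / (2(EG − F²)) = -1/12.
At (u, v) = (4*pi/5, 7/2): H = -1/12.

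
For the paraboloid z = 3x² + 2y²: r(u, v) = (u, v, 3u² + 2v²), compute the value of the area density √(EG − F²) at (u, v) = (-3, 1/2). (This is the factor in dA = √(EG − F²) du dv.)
√(EG − F²)|_{(-3, 1/2)} = sqrt(329)

E = 36*u^2 + 1, F = 24*u*v, G = 16*v^2 + 1, so EG − F² = 36*u^2 + 16*v^2 + 1. Taking the positive square root: √(EG − F²) = sqrt(36*u^2 + 16*v^2 + 1). At (u, v) = (-3, 1/2): sqrt(329).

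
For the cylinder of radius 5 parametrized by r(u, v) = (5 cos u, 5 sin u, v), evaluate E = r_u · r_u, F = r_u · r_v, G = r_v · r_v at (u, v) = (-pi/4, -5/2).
E = 25;  F = 0;  G = 1

Partials: r_u = (-5*sin(u), 5*cos(u), 0), r_v = (0, 0, 1). As functions of (u, v):
  E = r_u · r_u = 25,
  F = r_u · r_v = 0,
  G = r_v · r_v = 1.
Evaluating at (u, v) = (-pi/4, -5/2): E = 25, F = 0, G = 1.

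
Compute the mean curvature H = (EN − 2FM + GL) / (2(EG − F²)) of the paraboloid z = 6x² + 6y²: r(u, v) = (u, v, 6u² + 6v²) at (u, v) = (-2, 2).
H = 6924*sqrt(1153)/1329409

With E = 144*u^2 + 1, F = 144*u*v, G = 144*v^2 + 1, L = 12/sqrt(144*u^2 + 144*v^2 + 1), M = 0, N = 12/sqrt(144*u^2 + 144*v^2 + 1), assemble
  H = (EN − 2FM + GL) / (2(EG − F²)) = 12*(72*u^2 + 72*v^2 + 1)/(144*u^2 + 144*v^2 + 1)^(3/2).
At (u, v) = (-2, 2): H = 6924*sqrt(1153)/1329409.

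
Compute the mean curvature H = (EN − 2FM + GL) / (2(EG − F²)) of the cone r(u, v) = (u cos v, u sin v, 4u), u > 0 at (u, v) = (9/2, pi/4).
H = 4*sqrt(17)/153

With E = 17, F = 0, G = u^2, L = 0, M = 0, N = 4*sqrt(17)*u^2/(17*Abs(u)), assemble
  H = (EN − 2FM + GL) / (2(EG − F²)) = 2*sqrt(17)/(17*Abs(u)).
At (u, v) = (9/2, pi/4): H = 4*sqrt(17)/153.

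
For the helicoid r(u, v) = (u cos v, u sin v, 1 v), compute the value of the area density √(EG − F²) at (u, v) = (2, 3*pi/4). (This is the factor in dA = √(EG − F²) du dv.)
√(EG − F²)|_{(2, 3*pi/4)} = sqrt(5)

E = 1, F = 0, G = u^2 + 1, so EG − F² = u^2 + 1. Taking the positive square root: √(EG − F²) = sqrt(u^2 + 1). At (u, v) = (2, 3*pi/4): sqrt(5).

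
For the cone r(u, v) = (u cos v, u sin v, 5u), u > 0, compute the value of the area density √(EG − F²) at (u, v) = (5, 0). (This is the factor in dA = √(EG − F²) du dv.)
√(EG − F²)|_{(5, 0)} = 5*sqrt(26)

E = 26, F = 0, G = u^2, so EG − F² = 26*u^2. Taking the positive square root: √(EG − F²) = sqrt(26)*Abs(u). At (u, v) = (5, 0): 5*sqrt(26).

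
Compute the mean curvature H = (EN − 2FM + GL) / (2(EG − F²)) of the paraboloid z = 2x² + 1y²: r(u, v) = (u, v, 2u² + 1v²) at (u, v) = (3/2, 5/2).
H = 89*sqrt(62)/3844

With E = 16*u^2 + 1, F = 8*u*v, G = 4*v^2 + 1, L = 4/sqrt(16*u^2 + 4*v^2 + 1), M = 0, N = 2/sqrt(16*u^2 + 4*v^2 + 1), assemble
  H = (EN − 2FM + GL) / (2(EG − F²)) = (16*u^2 + 8*v^2 + 3)/(16*u^2 + 4*v^2 + 1)^(3/2).
At (u, v) = (3/2, 5/2): H = 89*sqrt(62)/3844.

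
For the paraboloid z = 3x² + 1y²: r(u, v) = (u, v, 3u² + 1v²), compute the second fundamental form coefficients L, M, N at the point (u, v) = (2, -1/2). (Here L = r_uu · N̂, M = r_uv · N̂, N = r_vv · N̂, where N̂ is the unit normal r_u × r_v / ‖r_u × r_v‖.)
L = 3*sqrt(146)/73;  M = 0;  N = sqrt(146)/73

Compute the unit normal N̂(u, v) = (-6*u/sqrt(36*u^2 + 4*v^2 + 1), -2*v/sqrt(36*u^2 + 4*v^2 + 1), 1/sqrt(36*u^2 + 4*v^2 + 1)), and the second partials r_uu, r_uv, r_vv. Take dot products:
  L(u, v) = r_uu · N̂ = 6/sqrt(36*u^2 + 4*v^2 + 1),
  M(u, v) = r_uv · N̂ = 0,
  N(u, v) = r_vv · N̂ = 2/sqrt(36*u^2 + 4*v^2 + 1).
Evaluating at (u, v) = (2, -1/2):
  L = 3*sqrt(146)/73, M = 0, N = sqrt(146)/73.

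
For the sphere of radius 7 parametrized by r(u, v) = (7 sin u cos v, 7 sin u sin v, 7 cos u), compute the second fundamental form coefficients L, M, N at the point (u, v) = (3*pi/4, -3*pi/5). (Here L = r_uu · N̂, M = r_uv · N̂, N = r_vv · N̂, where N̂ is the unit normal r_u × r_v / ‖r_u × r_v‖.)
L = -7;  M = 0;  N = -7/2

Compute the unit normal N̂(u, v) = (sin(u)^2*cos(v)/Abs(sin(u)), sin(u)^2*sin(v)/Abs(sin(u)), sin(2*u)/(2*Abs(sin(u)))), and the second partials r_uu, r_uv, r_vv. Take dot products:
  L(u, v) = r_uu · N̂ = -7*sin(u)/Abs(sin(u)),
  M(u, v) = r_uv · N̂ = 0,
  N(u, v) = r_vv · N̂ = -7*sin(u)^3/Abs(sin(u)).
Evaluating at (u, v) = (3*pi/4, -3*pi/5):
  L = -7, M = 0, N = -7/2.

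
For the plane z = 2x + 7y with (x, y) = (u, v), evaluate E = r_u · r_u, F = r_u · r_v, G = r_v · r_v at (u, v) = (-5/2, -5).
E = 5;  F = 14;  G = 50

Partials: r_u = (1, 0, 2), r_v = (0, 1, 7). As functions of (u, v):
  E = r_u · r_u = 5,
  F = r_u · r_v = 14,
  G = r_v · r_v = 50.
Evaluating at (u, v) = (-5/2, -5): E = 5, F = 14, G = 50.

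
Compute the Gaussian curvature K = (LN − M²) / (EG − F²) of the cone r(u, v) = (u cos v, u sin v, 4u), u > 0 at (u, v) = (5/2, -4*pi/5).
K = 0

Coefficients of the first fundamental form: E = 17, F = 0, G = u^2.
Coefficients of the second fundamental form: L = 0, M = 0, N = 4*sqrt(17)*u^2/(17*Abs(u)).
Assemble K = (LN − M²)/(EG − F²) = 0. At (u, v) = (5/2, -4*pi/5): K = 0.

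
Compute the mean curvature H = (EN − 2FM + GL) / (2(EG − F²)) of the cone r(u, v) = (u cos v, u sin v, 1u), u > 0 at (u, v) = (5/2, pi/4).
H = sqrt(2)/10

With E = 2, F = 0, G = u^2, L = 0, M = 0, N = sqrt(2)*u^2/(2*Abs(u)), assemble
  H = (EN − 2FM + GL) / (2(EG − F²)) = sqrt(2)/(4*Abs(u)).
At (u, v) = (5/2, pi/4): H = sqrt(2)/10.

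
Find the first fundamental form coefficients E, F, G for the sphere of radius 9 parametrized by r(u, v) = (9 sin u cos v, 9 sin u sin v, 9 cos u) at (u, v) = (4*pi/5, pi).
E = 81;  F = 0;  G = 405/8 - 81*sqrt(5)/8

Partials: r_u = (9*cos(u)*cos(v), 9*sin(v)*cos(u), -9*sin(u)), r_v = (-9*sin(u)*sin(v), 9*sin(u)*cos(v), 0). As functions of (u, v):
  E = r_u · r_u = 81,
  F = r_u · r_v = 0,
  G = r_v · r_v = 81*sin(u)^2.
Evaluating at (u, v) = (4*pi/5, pi): E = 81, F = 0, G = 405/8 - 81*sqrt(5)/8.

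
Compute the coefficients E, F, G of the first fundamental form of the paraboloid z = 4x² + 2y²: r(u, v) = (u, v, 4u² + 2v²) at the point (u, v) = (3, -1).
E = 577;  F = -96;  G = 17

Partials: r_u = (1, 0, 8*u), r_v = (0, 1, 4*v). As functions of (u, v):
  E = r_u · r_u = 64*u^2 + 1,
  F = r_u · r_v = 32*u*v,
  G = r_v · r_v = 16*v^2 + 1.
Evaluating at (u, v) = (3, -1): E = 577, F = -96, G = 17.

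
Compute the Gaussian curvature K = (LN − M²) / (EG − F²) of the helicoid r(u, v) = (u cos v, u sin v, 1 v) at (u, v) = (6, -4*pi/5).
K = -1/1369

Coefficients of the first fundamental form: E = 1, F = 0, G = u^2 + 1.
Coefficients of the second fundamental form: L = 0, M = -1/sqrt(u^2 + 1), N = 0.
Assemble K = (LN − M²)/(EG − F²) = -1/(u^2 + 1)^2. At (u, v) = (6, -4*pi/5): K = -1/1369.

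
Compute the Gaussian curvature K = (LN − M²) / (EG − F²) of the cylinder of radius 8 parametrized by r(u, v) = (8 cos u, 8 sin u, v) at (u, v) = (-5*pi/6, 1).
K = 0

Coefficients of the first fundamental form: E = 64, F = 0, G = 1.
Coefficients of the second fundamental form: L = -8, M = 0, N = 0.
Assemble K = (LN − M²)/(EG − F²) = 0. At (u, v) = (-5*pi/6, 1): K = 0.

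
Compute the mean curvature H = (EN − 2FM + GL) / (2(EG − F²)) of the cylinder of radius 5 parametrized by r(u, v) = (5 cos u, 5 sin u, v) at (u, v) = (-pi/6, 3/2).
H = -1/10

With E = 25, F = 0, G = 1, L = -5, M = 0, N = 0, assemble
  H = (EN − 2FM + GL) / (2(EG − F²)) = -1/10.
At (u, v) = (-pi/6, 3/2): H = -1/10.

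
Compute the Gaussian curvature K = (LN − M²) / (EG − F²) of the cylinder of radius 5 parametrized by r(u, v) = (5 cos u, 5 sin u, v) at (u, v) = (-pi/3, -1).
K = 0

Coefficients of the first fundamental form: E = 25, F = 0, G = 1.
Coefficients of the second fundamental form: L = -5, M = 0, N = 0.
Assemble K = (LN − M²)/(EG − F²) = 0. At (u, v) = (-pi/3, -1): K = 0.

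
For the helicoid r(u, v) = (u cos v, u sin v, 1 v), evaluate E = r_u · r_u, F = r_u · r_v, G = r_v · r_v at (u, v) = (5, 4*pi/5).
E = 1;  F = 0;  G = 26

Partials: r_u = (cos(v), sin(v), 0), r_v = (-u*sin(v), u*cos(v), 1). As functions of (u, v):
  E = r_u · r_u = 1,
  F = r_u · r_v = 0,
  G = r_v · r_v = u^2 + 1.
Evaluating at (u, v) = (5, 4*pi/5): E = 1, F = 0, G = 26.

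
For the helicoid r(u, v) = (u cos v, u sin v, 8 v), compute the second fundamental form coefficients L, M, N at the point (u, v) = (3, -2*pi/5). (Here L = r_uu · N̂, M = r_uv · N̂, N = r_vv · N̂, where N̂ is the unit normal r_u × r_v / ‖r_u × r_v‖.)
L = 0;  M = -8*sqrt(73)/73;  N = 0

Compute the unit normal N̂(u, v) = (8*sin(v)/sqrt(u^2 + 64), -8*cos(v)/sqrt(u^2 + 64), u/sqrt(u^2 + 64)), and the second partials r_uu, r_uv, r_vv. Take dot products:
  L(u, v) = r_uu · N̂ = 0,
  M(u, v) = r_uv · N̂ = -8/sqrt(u^2 + 64),
  N(u, v) = r_vv · N̂ = 0.
Evaluating at (u, v) = (3, -2*pi/5):
  L = 0, M = -8*sqrt(73)/73, N = 0.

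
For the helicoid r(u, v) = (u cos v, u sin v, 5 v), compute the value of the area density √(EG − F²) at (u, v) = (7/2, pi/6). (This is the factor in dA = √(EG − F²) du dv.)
√(EG − F²)|_{(7/2, pi/6)} = sqrt(149)/2

E = 1, F = 0, G = u^2 + 25, so EG − F² = u^2 + 25. Taking the positive square root: √(EG − F²) = sqrt(u^2 + 25). At (u, v) = (7/2, pi/6): sqrt(149)/2.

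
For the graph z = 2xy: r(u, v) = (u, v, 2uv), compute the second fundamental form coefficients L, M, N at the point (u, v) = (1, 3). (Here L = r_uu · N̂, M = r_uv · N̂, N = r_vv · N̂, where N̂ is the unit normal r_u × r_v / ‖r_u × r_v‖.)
L = 0;  M = 2*sqrt(41)/41;  N = 0

Compute the unit normal N̂(u, v) = (-2*v/sqrt(4*u^2 + 4*v^2 + 1), -2*u/sqrt(4*u^2 + 4*v^2 + 1), 1/sqrt(4*u^2 + 4*v^2 + 1)), and the second partials r_uu, r_uv, r_vv. Take dot products:
  L(u, v) = r_uu · N̂ = 0,
  M(u, v) = r_uv · N̂ = 2/sqrt(4*u^2 + 4*v^2 + 1),
  N(u, v) = r_vv · N̂ = 0.
Evaluating at (u, v) = (1, 3):
  L = 0, M = 2*sqrt(41)/41, N = 0.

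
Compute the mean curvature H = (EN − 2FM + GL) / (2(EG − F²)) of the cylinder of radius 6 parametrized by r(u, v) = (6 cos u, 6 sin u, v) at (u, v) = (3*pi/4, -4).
H = -1/12

With E = 36, F = 0, G = 1, L = -6, M = 0, N = 0, assemble
  H = (EN − 2FM + GL) / (2(EG − F²)) = -1/12.
At (u, v) = (3*pi/4, -4): H = -1/12.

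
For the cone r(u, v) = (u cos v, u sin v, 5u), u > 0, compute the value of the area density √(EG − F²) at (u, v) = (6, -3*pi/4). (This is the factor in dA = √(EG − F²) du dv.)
√(EG − F²)|_{(6, -3*pi/4)} = 6*sqrt(26)

E = 26, F = 0, G = u^2, so EG − F² = 26*u^2. Taking the positive square root: √(EG − F²) = sqrt(26)*Abs(u). At (u, v) = (6, -3*pi/4): 6*sqrt(26).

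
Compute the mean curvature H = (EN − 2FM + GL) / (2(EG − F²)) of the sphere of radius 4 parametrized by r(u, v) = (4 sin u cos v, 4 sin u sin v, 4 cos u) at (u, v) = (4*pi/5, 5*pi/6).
H = -1/4

With E = 16, F = 0, G = 16*sin(u)^2, L = -4*sin(u)/Abs(sin(u)), M = 0, N = -4*sin(u)^3/Abs(sin(u)), assemble
  H = (EN − 2FM + GL) / (2(EG − F²)) = -sin(u)/(4*Abs(sin(u))).
At (u, v) = (4*pi/5, 5*pi/6): H = -1/4.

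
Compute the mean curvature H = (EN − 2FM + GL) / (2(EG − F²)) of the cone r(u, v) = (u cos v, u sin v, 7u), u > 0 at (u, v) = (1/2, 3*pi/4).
H = 7*sqrt(2)/10

With E = 50, F = 0, G = u^2, L = 0, M = 0, N = 7*sqrt(2)*u^2/(10*Abs(u)), assemble
  H = (EN − 2FM + GL) / (2(EG − F²)) = 7*sqrt(2)/(20*Abs(u)).
At (u, v) = (1/2, 3*pi/4): H = 7*sqrt(2)/10.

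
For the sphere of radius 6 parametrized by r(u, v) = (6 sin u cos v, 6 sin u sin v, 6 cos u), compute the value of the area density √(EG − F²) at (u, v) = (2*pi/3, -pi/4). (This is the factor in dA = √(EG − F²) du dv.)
√(EG − F²)|_{(2*pi/3, -pi/4)} = 18*sqrt(3)

E = 36, F = 0, G = 36*sin(u)^2, so EG − F² = 1296*sin(u)^2. Taking the positive square root: √(EG − F²) = 36*Abs(sin(u)). At (u, v) = (2*pi/3, -pi/4): 18*sqrt(3).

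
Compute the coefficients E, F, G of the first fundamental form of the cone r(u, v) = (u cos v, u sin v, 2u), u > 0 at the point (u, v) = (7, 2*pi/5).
E = 5;  F = 0;  G = 49

Partials: r_u = (cos(v), sin(v), 2), r_v = (-u*sin(v), u*cos(v), 0). As functions of (u, v):
  E = r_u · r_u = 5,
  F = r_u · r_v = 0,
  G = r_v · r_v = u^2.
Evaluating at (u, v) = (7, 2*pi/5): E = 5, F = 0, G = 49.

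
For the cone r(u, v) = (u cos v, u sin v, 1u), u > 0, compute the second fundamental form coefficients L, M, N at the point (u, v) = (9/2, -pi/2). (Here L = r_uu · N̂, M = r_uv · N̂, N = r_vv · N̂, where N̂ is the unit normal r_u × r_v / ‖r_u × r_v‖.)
L = 0;  M = 0;  N = 9*sqrt(2)/4

Compute the unit normal N̂(u, v) = (-sqrt(2)*u*cos(v)/(2*Abs(u)), -sqrt(2)*u*sin(v)/(2*Abs(u)), sqrt(2)*u/(2*Abs(u))), and the second partials r_uu, r_uv, r_vv. Take dot products:
  L(u, v) = r_uu · N̂ = 0,
  M(u, v) = r_uv · N̂ = 0,
  N(u, v) = r_vv · N̂ = sqrt(2)*u^2/(2*Abs(u)).
Evaluating at (u, v) = (9/2, -pi/2):
  L = 0, M = 0, N = 9*sqrt(2)/4.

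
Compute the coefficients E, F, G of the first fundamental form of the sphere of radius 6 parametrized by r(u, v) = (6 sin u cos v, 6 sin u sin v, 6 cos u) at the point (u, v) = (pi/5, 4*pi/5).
E = 36;  F = 0;  G = 45/2 - 9*sqrt(5)/2

Partials: r_u = (6*cos(u)*cos(v), 6*sin(v)*cos(u), -6*sin(u)), r_v = (-6*sin(u)*sin(v), 6*sin(u)*cos(v), 0). As functions of (u, v):
  E = r_u · r_u = 36,
  F = r_u · r_v = 0,
  G = r_v · r_v = 36*sin(u)^2.
Evaluating at (u, v) = (pi/5, 4*pi/5): E = 36, F = 0, G = 45/2 - 9*sqrt(5)/2.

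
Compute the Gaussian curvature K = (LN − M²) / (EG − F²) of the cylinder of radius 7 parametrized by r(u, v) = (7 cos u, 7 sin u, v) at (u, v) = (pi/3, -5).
K = 0

Coefficients of the first fundamental form: E = 49, F = 0, G = 1.
Coefficients of the second fundamental form: L = -7, M = 0, N = 0.
Assemble K = (LN − M²)/(EG − F²) = 0. At (u, v) = (pi/3, -5): K = 0.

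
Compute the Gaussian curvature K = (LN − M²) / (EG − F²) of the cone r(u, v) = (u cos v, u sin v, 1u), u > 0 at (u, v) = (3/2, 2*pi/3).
K = 0

Coefficients of the first fundamental form: E = 2, F = 0, G = u^2.
Coefficients of the second fundamental form: L = 0, M = 0, N = sqrt(2)*u^2/(2*Abs(u)).
Assemble K = (LN − M²)/(EG − F²) = 0. At (u, v) = (3/2, 2*pi/3): K = 0.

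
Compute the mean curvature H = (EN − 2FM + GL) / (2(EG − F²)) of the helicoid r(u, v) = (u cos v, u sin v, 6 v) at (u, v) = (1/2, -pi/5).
H = 0

With E = 1, F = 0, G = u^2 + 36, L = 0, M = -6/sqrt(u^2 + 36), N = 0, assemble
  H = (EN − 2FM + GL) / (2(EG − F²)) = 0.
At (u, v) = (1/2, -pi/5): H = 0.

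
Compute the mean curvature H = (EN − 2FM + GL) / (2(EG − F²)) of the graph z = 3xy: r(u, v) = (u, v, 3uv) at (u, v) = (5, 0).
H = 0

With E = 9*v^2 + 1, F = 9*u*v, G = 9*u^2 + 1, L = 0, M = 3/sqrt(9*u^2 + 9*v^2 + 1), N = 0, assemble
  H = (EN − 2FM + GL) / (2(EG − F²)) = -27*u*v/(9*u^2 + 9*v^2 + 1)^(3/2).
At (u, v) = (5, 0): H = 0.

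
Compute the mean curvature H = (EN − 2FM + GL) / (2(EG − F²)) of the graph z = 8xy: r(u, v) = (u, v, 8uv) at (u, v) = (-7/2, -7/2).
H = -6272*sqrt(1569)/2461761

With E = 64*v^2 + 1, F = 64*u*v, G = 64*u^2 + 1, L = 0, M = 8/sqrt(64*u^2 + 64*v^2 + 1), N = 0, assemble
  H = (EN − 2FM + GL) / (2(EG − F²)) = -512*u*v/(64*u^2 + 64*v^2 + 1)^(3/2).
At (u, v) = (-7/2, -7/2): H = -6272*sqrt(1569)/2461761.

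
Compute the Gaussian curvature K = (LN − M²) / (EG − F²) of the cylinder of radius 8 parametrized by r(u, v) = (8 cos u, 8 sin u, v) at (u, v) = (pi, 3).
K = 0

Coefficients of the first fundamental form: E = 64, F = 0, G = 1.
Coefficients of the second fundamental form: L = -8, M = 0, N = 0.
Assemble K = (LN − M²)/(EG − F²) = 0. At (u, v) = (pi, 3): K = 0.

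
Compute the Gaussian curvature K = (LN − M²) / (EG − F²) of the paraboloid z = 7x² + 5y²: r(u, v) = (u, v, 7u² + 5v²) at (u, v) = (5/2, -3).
K = 35/1129969

Coefficients of the first fundamental form: E = 196*u^2 + 1, F = 140*u*v, G = 100*v^2 + 1.
Coefficients of the second fundamental form: L = 14/sqrt(196*u^2 + 100*v^2 + 1), M = 0, N = 10/sqrt(196*u^2 + 100*v^2 + 1).
Assemble K = (LN − M²)/(EG − F²) = 140/(38416*u^4 + 39200*u^2*v^2 + 392*u^2 + 10000*v^4 + 200*v^2 + 1). At (u, v) = (5/2, -3): K = 35/1129969.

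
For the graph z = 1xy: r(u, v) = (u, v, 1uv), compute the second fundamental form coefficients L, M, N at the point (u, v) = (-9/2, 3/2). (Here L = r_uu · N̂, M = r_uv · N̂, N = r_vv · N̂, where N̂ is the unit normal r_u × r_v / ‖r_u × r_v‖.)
L = 0;  M = sqrt(94)/47;  N = 0

Compute the unit normal N̂(u, v) = (-v/sqrt(u^2 + v^2 + 1), -u/sqrt(u^2 + v^2 + 1), 1/sqrt(u^2 + v^2 + 1)), and the second partials r_uu, r_uv, r_vv. Take dot products:
  L(u, v) = r_uu · N̂ = 0,
  M(u, v) = r_uv · N̂ = 1/sqrt(u^2 + v^2 + 1),
  N(u, v) = r_vv · N̂ = 0.
Evaluating at (u, v) = (-9/2, 3/2):
  L = 0, M = sqrt(94)/47, N = 0.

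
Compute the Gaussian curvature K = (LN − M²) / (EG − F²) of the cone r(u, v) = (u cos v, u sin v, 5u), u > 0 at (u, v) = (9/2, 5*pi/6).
K = 0

Coefficients of the first fundamental form: E = 26, F = 0, G = u^2.
Coefficients of the second fundamental form: L = 0, M = 0, N = 5*sqrt(26)*u^2/(26*Abs(u)).
Assemble K = (LN − M²)/(EG − F²) = 0. At (u, v) = (9/2, 5*pi/6): K = 0.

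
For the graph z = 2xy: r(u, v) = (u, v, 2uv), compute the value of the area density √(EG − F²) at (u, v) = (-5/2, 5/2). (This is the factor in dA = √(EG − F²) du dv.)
√(EG − F²)|_{(-5/2, 5/2)} = sqrt(51)

E = 4*v^2 + 1, F = 4*u*v, G = 4*u^2 + 1, so EG − F² = 4*u^2 + 4*v^2 + 1. Taking the positive square root: √(EG − F²) = sqrt(4*u^2 + 4*v^2 + 1). At (u, v) = (-5/2, 5/2): sqrt(51).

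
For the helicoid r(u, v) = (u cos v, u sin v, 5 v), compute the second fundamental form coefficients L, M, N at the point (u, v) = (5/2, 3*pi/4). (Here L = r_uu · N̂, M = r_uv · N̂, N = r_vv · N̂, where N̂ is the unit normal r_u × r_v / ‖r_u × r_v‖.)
L = 0;  M = -2*sqrt(5)/5;  N = 0

Compute the unit normal N̂(u, v) = (5*sin(v)/sqrt(u^2 + 25), -5*cos(v)/sqrt(u^2 + 25), u/sqrt(u^2 + 25)), and the second partials r_uu, r_uv, r_vv. Take dot products:
  L(u, v) = r_uu · N̂ = 0,
  M(u, v) = r_uv · N̂ = -5/sqrt(u^2 + 25),
  N(u, v) = r_vv · N̂ = 0.
Evaluating at (u, v) = (5/2, 3*pi/4):
  L = 0, M = -2*sqrt(5)/5, N = 0.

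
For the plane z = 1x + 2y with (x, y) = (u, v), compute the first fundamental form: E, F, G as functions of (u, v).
E = 2;  F = 2;  G = 5

Compute partials: r_u = (1, 0, 1), r_v = (0, 1, 2). Then
  E = r_u · r_u = 2,
  F = r_u · r_v = 2,
  G = r_v · r_v = 5.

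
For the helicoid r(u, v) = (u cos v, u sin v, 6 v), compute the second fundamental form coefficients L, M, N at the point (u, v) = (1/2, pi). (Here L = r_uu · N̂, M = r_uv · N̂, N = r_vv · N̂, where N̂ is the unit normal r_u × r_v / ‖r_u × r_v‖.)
L = 0;  M = -12*sqrt(145)/145;  N = 0

Compute the unit normal N̂(u, v) = (6*sin(v)/sqrt(u^2 + 36), -6*cos(v)/sqrt(u^2 + 36), u/sqrt(u^2 + 36)), and the second partials r_uu, r_uv, r_vv. Take dot products:
  L(u, v) = r_uu · N̂ = 0,
  M(u, v) = r_uv · N̂ = -6/sqrt(u^2 + 36),
  N(u, v) = r_vv · N̂ = 0.
Evaluating at (u, v) = (1/2, pi):
  L = 0, M = -12*sqrt(145)/145, N = 0.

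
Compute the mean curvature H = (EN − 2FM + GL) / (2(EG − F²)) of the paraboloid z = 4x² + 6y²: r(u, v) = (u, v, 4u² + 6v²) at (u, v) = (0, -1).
H = 586*sqrt(145)/21025

With E = 64*u^2 + 1, F = 96*u*v, G = 144*v^2 + 1, L = 8/sqrt(64*u^2 + 144*v^2 + 1), M = 0, N = 12/sqrt(64*u^2 + 144*v^2 + 1), assemble
  H = (EN − 2FM + GL) / (2(EG − F²)) = 2*(192*u^2 + 288*v^2 + 5)/(64*u^2 + 144*v^2 + 1)^(3/2).
At (u, v) = (0, -1): H = 586*sqrt(145)/21025.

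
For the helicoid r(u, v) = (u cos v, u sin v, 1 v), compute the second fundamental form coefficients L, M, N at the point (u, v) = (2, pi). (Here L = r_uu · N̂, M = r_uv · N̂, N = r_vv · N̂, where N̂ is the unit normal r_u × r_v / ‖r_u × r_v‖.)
L = 0;  M = -sqrt(5)/5;  N = 0

Compute the unit normal N̂(u, v) = (sin(v)/sqrt(u^2 + 1), -cos(v)/sqrt(u^2 + 1), u/sqrt(u^2 + 1)), and the second partials r_uu, r_uv, r_vv. Take dot products:
  L(u, v) = r_uu · N̂ = 0,
  M(u, v) = r_uv · N̂ = -1/sqrt(u^2 + 1),
  N(u, v) = r_vv · N̂ = 0.
Evaluating at (u, v) = (2, pi):
  L = 0, M = -sqrt(5)/5, N = 0.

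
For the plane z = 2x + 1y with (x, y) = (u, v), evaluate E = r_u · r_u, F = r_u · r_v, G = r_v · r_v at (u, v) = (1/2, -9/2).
E = 5;  F = 2;  G = 2

Partials: r_u = (1, 0, 2), r_v = (0, 1, 1). As functions of (u, v):
  E = r_u · r_u = 5,
  F = r_u · r_v = 2,
  G = r_v · r_v = 2.
Evaluating at (u, v) = (1/2, -9/2): E = 5, F = 2, G = 2.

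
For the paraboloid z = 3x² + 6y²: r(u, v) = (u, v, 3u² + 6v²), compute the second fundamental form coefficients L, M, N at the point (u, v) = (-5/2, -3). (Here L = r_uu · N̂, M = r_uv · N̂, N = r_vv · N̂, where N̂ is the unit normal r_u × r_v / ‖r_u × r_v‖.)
L = 3*sqrt(1522)/761;  M = 0;  N = 6*sqrt(1522)/761

Compute the unit normal N̂(u, v) = (-6*u/sqrt(36*u^2 + 144*v^2 + 1), -12*v/sqrt(36*u^2 + 144*v^2 + 1), 1/sqrt(36*u^2 + 144*v^2 + 1)), and the second partials r_uu, r_uv, r_vv. Take dot products:
  L(u, v) = r_uu · N̂ = 6/sqrt(36*u^2 + 144*v^2 + 1),
  M(u, v) = r_uv · N̂ = 0,
  N(u, v) = r_vv · N̂ = 12/sqrt(36*u^2 + 144*v^2 + 1).
Evaluating at (u, v) = (-5/2, -3):
  L = 3*sqrt(1522)/761, M = 0, N = 6*sqrt(1522)/761.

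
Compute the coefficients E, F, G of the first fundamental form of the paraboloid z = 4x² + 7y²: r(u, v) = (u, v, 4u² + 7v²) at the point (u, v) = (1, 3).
E = 65;  F = 336;  G = 1765

Partials: r_u = (1, 0, 8*u), r_v = (0, 1, 14*v). As functions of (u, v):
  E = r_u · r_u = 64*u^2 + 1,
  F = r_u · r_v = 112*u*v,
  G = r_v · r_v = 196*v^2 + 1.
Evaluating at (u, v) = (1, 3): E = 65, F = 336, G = 1765.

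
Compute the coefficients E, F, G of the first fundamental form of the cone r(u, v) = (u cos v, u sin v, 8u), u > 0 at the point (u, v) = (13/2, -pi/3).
E = 65;  F = 0;  G = 169/4

Partials: r_u = (cos(v), sin(v), 8), r_v = (-u*sin(v), u*cos(v), 0). As functions of (u, v):
  E = r_u · r_u = 65,
  F = r_u · r_v = 0,
  G = r_v · r_v = u^2.
Evaluating at (u, v) = (13/2, -pi/3): E = 65, F = 0, G = 169/4.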